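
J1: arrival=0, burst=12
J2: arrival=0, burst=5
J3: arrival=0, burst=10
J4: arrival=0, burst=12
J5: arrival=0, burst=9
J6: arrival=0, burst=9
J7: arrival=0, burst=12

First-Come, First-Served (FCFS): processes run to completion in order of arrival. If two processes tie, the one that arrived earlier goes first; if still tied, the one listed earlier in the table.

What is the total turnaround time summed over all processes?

269

Schedule: | J1 0-12 | J2 12-17 | J3 17-27 | J4 27-39 | J5 39-48 | J6 48-57 | J7 57-69 |
Completion: J1=12  J2=17  J3=27  J4=39  J5=48  J6=57  J7=69
Turnaround (C−A): J1=12  J2=17  J3=27  J4=39  J5=48  J6=57  J7=69
Turnaround = completion − arrival: J1=12, J2=17, J3=27, J4=39, J5=48, J6=57, J7=69
Total turnaround = 12 + 17 + 27 + 39 + 48 + 57 + 69 = 269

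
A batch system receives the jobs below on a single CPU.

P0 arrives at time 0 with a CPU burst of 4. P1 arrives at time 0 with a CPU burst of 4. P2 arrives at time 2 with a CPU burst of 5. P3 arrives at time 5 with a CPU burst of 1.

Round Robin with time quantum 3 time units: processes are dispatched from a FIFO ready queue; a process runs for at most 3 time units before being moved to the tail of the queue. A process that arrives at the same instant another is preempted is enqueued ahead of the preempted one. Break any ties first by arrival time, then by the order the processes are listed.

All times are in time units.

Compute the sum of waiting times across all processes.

26

Schedule: | P0 0-3 | P1 3-6 | P2 6-9 | P0 9-10 | P3 10-11 | P1 11-12 | P2 12-14 |
Completion: P0=10  P1=12  P2=14  P3=11
Turnaround (C−A): P0=10  P1=12  P2=12  P3=6
Waiting = turnaround − burst: P0=6, P1=8, P2=7, P3=5
Total waiting = 6 + 8 + 7 + 5 = 26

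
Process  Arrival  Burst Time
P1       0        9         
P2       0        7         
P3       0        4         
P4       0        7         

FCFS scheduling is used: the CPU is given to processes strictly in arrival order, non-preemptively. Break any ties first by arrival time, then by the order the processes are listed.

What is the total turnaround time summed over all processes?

72

Schedule: | P1 0-9 | P2 9-16 | P3 16-20 | P4 20-27 |
Completion: P1=9  P2=16  P3=20  P4=27
Turnaround (C−A): P1=9  P2=16  P3=20  P4=27
Turnaround = completion − arrival: P1=9, P2=16, P3=20, P4=27
Total turnaround = 9 + 16 + 20 + 27 = 72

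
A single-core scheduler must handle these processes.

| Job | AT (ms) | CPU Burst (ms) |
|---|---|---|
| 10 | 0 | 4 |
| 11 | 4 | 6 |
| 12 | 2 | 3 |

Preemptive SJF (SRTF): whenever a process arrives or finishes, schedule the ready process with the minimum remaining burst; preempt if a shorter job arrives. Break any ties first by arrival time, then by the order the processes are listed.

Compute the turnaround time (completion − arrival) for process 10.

Gantt: | 10 0-4 | 12 4-7 | 11 7-13 |
Completion: 10=4  11=13  12=7
Turnaround(10) = completion − arrival = 4 − 0 = 4

4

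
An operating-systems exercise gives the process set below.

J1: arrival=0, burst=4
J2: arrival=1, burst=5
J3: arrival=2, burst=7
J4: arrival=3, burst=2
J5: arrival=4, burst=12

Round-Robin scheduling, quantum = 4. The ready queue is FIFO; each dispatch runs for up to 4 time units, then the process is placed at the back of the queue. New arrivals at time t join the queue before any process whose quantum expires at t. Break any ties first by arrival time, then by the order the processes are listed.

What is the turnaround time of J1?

4

Timeline: | J1 0-4 | J2 4-8 | J3 8-12 | J4 12-14 | J5 14-18 | J2 18-19 | J3 19-22 | J5 22-30 |
Completion: J1=4  J2=19  J3=22  J4=14  J5=30
Turnaround(J1) = completion − arrival = 4 − 0 = 4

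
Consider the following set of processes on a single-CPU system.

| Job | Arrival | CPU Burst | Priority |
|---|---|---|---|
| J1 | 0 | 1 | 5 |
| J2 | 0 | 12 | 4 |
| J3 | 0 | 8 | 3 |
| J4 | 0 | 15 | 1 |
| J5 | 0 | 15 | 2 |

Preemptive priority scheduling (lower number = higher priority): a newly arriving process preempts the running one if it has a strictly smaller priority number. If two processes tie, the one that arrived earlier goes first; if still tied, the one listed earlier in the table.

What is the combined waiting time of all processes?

133

Gantt: | J4 0-15 | J5 15-30 | J3 30-38 | J2 38-50 | J1 50-51 |
Completion: J1=51  J2=50  J3=38  J4=15  J5=30
Waiting = turnaround − burst: J1=50, J2=38, J3=30, J4=0, J5=15
Total waiting = 50 + 38 + 30 + 0 + 15 = 133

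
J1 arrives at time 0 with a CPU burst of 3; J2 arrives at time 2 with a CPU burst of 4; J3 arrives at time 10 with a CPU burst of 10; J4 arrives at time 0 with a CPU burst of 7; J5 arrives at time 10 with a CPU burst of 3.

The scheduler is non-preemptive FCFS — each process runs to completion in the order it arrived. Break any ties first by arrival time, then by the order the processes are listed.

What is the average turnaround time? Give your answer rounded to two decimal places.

11.20

Gantt: | J1 0-3 | J4 3-10 | J2 10-14 | J3 14-24 | J5 24-27 |
Completion: J1=3  J2=14  J3=24  J4=10  J5=27
Turnaround times: J1=3, J2=12, J3=14, J4=10, J5=17
Average turnaround = (3+12+14+10+17) / 5 = 56/5 = 11.20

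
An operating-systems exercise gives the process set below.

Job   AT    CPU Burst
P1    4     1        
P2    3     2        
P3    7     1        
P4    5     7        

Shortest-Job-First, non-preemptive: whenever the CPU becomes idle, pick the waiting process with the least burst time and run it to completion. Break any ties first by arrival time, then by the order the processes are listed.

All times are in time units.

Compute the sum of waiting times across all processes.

Timeline: | idle 0-3 | P2 3-5 | P1 5-6 | P4 6-13 | P3 13-14 |
Completion: P1=6  P2=5  P3=14  P4=13
Turnaround (C−A): P1=2  P2=2  P3=7  P4=8
Waiting = turnaround − burst: P1=1, P2=0, P3=6, P4=1
Total waiting = 1 + 0 + 6 + 1 = 8

8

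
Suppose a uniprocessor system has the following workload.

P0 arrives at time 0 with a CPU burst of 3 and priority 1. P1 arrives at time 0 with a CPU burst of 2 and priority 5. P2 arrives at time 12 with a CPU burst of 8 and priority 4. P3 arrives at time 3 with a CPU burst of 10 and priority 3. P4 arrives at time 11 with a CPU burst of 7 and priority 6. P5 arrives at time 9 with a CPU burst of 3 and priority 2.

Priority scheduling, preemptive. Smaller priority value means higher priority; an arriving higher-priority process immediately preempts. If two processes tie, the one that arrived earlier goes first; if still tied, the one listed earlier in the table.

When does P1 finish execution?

Timeline: | P0 0-3 | P3 3-9 | P5 9-12 | P3 12-16 | P2 16-24 | P1 24-26 | P4 26-33 |
Completion: P0=3  P1=26  P2=24  P3=16  P4=33  P5=12

26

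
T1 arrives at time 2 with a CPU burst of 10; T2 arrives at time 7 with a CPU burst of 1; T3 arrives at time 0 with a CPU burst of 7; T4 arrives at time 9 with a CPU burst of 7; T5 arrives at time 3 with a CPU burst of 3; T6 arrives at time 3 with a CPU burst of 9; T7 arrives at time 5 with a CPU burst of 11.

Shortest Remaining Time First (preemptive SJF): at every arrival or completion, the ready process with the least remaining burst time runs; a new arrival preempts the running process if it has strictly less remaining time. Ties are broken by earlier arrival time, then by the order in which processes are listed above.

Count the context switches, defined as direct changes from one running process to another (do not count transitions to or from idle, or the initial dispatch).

Gantt: | T3 0-3 | T5 3-6 | T3 6-7 | T2 7-8 | T3 8-11 | T4 11-18 | T6 18-27 | T1 27-37 | T7 37-48 |
Completion: T1=37  T2=8  T3=11  T4=18  T5=6  T6=27  T7=48
Turnaround (C−A): T1=35  T2=1  T3=11  T4=9  T5=3  T6=24  T7=43

8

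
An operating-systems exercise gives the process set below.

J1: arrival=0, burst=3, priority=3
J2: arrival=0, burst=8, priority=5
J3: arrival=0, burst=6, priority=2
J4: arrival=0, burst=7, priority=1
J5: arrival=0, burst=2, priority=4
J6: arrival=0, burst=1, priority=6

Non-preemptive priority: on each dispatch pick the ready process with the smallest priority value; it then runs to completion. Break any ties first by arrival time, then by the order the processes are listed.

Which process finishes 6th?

Timeline: | J4 0-7 | J3 7-13 | J1 13-16 | J5 16-18 | J2 18-26 | J6 26-27 |
Completion: J1=16  J2=26  J3=13  J4=7  J5=18  J6=27
Turnaround (C−A): J1=16  J2=26  J3=13  J4=7  J5=18  J6=27
Finish order: J4 → J3 → J1 → J5 → J2 → J6

J6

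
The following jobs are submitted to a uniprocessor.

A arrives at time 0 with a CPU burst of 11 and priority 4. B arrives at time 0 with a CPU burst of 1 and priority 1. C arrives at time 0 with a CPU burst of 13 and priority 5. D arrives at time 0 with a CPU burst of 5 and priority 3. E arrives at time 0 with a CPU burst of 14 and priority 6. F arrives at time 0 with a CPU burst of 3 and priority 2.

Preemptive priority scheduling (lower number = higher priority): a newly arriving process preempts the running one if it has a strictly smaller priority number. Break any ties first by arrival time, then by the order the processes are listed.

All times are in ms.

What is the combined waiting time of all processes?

Schedule: | B 0-1 | F 1-4 | D 4-9 | A 9-20 | C 20-33 | E 33-47 |
Completion: A=20  B=1  C=33  D=9  E=47  F=4
Waiting = turnaround − burst: A=9, B=0, C=20, D=4, E=33, F=1
Total waiting = 9 + 0 + 20 + 4 + 33 + 1 = 67

67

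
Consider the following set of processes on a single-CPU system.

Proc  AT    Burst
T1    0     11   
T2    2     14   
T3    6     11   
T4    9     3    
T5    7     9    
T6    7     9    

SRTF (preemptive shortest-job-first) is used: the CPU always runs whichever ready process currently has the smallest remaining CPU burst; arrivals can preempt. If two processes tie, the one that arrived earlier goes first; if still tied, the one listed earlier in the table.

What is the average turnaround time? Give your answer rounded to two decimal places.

Timeline: | T1 0-11 | T4 11-14 | T5 14-23 | T6 23-32 | T3 32-43 | T2 43-57 |
Completion: T1=11  T2=57  T3=43  T4=14  T5=23  T6=32
Turnaround times: T1=11, T2=55, T3=37, T4=5, T5=16, T6=25
Average turnaround = (11+55+37+5+16+25) / 6 = 149/6 = 24.83

24.83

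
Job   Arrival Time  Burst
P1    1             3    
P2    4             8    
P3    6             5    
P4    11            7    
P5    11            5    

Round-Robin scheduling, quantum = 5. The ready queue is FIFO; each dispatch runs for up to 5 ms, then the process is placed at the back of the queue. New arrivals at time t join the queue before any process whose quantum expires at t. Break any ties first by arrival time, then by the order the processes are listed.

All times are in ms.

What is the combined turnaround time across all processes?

Timeline: | idle 0-1 | P1 1-4 | P2 4-9 | P3 9-14 | P2 14-17 | P4 17-22 | P5 22-27 | P4 27-29 |
Completion: P1=4  P2=17  P3=14  P4=29  P5=27
Turnaround (C−A): P1=3  P2=13  P3=8  P4=18  P5=16
Turnaround = completion − arrival: P1=3, P2=13, P3=8, P4=18, P5=16
Total turnaround = 3 + 13 + 8 + 18 + 16 = 58

58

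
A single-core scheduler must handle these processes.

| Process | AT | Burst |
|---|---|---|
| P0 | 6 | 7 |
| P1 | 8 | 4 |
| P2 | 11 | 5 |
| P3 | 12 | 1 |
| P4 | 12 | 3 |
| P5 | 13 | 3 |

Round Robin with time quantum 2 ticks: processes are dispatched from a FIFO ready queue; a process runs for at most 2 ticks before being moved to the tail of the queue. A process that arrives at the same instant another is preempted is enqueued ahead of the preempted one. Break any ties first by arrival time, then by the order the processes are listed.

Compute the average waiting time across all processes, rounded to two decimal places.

Schedule: | idle 0-6 | P0 6-8 | P1 8-10 | P0 10-12 | P1 12-14 | P2 14-16 | P3 16-17 | P4 17-19 | P0 19-21 | P5 21-23 | P2 23-25 | P4 25-26 | P0 26-27 | P5 27-28 | P2 28-29 |
Completion: P0=27  P1=14  P2=29  P3=17  P4=26  P5=28
Waiting times: P0=14, P1=2, P2=13, P3=4, P4=11, P5=12
Average waiting = (14+2+13+4+11+12) / 6 = 56/6 = 9.33

9.33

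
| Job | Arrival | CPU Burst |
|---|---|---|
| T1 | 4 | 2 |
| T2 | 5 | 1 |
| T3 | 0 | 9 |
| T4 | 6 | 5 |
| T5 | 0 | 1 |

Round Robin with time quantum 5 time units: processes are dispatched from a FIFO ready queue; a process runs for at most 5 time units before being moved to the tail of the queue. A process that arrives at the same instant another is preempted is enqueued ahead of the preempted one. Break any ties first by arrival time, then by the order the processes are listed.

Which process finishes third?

T2

Timeline: | T3 0-5 | T5 5-6 | T1 6-8 | T2 8-9 | T3 9-13 | T4 13-18 |
Completion: T1=8  T2=9  T3=13  T4=18  T5=6
Finish order: T5 → T1 → T2 → T3 → T4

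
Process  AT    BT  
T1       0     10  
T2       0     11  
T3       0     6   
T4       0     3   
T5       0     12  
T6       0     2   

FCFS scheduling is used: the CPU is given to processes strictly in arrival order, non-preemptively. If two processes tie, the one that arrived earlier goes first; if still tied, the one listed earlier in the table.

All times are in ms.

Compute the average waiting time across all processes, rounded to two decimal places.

21.67

Gantt: | T1 0-10 | T2 10-21 | T3 21-27 | T4 27-30 | T5 30-42 | T6 42-44 |
Completion: T1=10  T2=21  T3=27  T4=30  T5=42  T6=44
Turnaround (C−A): T1=10  T2=21  T3=27  T4=30  T5=42  T6=44
Waiting times: T1=0, T2=10, T3=21, T4=27, T5=30, T6=42
Average waiting = (0+10+21+27+30+42) / 6 = 130/6 = 21.67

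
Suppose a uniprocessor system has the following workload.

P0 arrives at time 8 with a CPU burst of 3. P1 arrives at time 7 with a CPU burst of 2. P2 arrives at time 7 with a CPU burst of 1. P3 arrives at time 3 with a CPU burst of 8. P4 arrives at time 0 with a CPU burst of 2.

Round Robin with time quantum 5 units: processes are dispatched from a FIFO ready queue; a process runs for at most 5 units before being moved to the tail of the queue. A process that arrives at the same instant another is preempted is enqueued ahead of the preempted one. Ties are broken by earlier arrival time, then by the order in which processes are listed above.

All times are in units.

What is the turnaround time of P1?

Schedule: | P4 0-2 | idle 2-3 | P3 3-8 | P1 8-10 | P2 10-11 | P0 11-14 | P3 14-17 |
Completion: P0=14  P1=10  P2=11  P3=17  P4=2
Turnaround (C−A): P0=6  P1=3  P2=4  P3=14  P4=2
Turnaround(P1) = completion − arrival = 10 − 7 = 3

3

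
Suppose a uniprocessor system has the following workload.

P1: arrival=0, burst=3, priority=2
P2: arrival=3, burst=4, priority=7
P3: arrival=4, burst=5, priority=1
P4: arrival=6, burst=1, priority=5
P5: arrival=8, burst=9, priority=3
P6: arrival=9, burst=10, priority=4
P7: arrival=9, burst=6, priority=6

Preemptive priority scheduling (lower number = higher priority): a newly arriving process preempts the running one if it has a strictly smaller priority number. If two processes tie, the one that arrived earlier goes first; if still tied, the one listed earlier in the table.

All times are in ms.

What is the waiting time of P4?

22

Gantt: | P1 0-3 | P2 3-4 | P3 4-9 | P5 9-18 | P6 18-28 | P4 28-29 | P7 29-35 | P2 35-38 |
Completion: P1=3  P2=38  P3=9  P4=29  P5=18  P6=28  P7=35
Turnaround (C−A): P1=3  P2=35  P3=5  P4=23  P5=10  P6=19  P7=26
Waiting(P4) = turnaround − burst = 23 − 1 = 22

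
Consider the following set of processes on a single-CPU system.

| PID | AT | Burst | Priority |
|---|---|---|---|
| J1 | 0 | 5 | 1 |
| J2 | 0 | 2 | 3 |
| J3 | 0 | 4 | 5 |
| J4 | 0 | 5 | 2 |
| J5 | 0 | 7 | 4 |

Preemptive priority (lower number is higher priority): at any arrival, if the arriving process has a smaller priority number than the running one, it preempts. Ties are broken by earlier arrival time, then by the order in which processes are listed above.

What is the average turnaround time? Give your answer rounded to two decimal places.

Gantt: | J1 0-5 | J4 5-10 | J2 10-12 | J5 12-19 | J3 19-23 |
Completion: J1=5  J2=12  J3=23  J4=10  J5=19
Turnaround (C−A): J1=5  J2=12  J3=23  J4=10  J5=19
Turnaround times: J1=5, J2=12, J3=23, J4=10, J5=19
Average turnaround = (5+12+23+10+19) / 5 = 69/5 = 13.80

13.80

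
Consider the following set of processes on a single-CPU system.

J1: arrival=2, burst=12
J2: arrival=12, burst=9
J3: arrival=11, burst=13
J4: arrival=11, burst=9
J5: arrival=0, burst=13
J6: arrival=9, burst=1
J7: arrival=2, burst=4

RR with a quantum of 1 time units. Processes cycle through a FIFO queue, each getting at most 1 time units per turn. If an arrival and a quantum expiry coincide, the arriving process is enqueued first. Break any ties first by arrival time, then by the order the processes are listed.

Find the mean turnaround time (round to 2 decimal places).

37.00

Schedule: | J5 0-2 | J1 2-3 | J7 3-4 | J5 4-5 | J1 5-6 | J7 6-7 | J5 7-8 | J1 8-9 | J7 9-10 | J5 10-11 | J6 11-12 | J1 12-13 | J7 13-14 | J3 14-15 | J4 15-16 | J5 16-17 | J2 17-18 | J1 18-19 | J3 19-20 | J4 20-21 | J5 21-22 | J2 22-23 | J1 23-24 | J3 24-25 | J4 25-26 | J5 26-27 | J2 27-28 | J1 28-29 | J3 29-30 | J4 30-31 | J5 31-32 | J2 32-33 | J1 33-34 | J3 34-35 | J4 35-36 | J5 36-37 | J2 37-38 | J1 38-39 | J3 39-40 | J4 40-41 | J5 41-42 | J2 42-43 | J1 43-44 | J3 44-45 | J4 45-46 | J5 46-47 | J2 47-48 | J1 48-49 | J3 49-50 | J4 50-51 | J5 51-52 | J2 52-53 | J1 53-54 | J3 54-55 | J4 55-56 | J2 56-57 | J3 57-61 |
Completion: J1=54  J2=57  J3=61  J4=56  J5=52  J6=12  J7=14
Turnaround (C−A): J1=52  J2=45  J3=50  J4=45  J5=52  J6=3  J7=12
Turnaround times: J1=52, J2=45, J3=50, J4=45, J5=52, J6=3, J7=12
Average turnaround = (52+45+50+45+52+3+12) / 7 = 259/7 = 37.00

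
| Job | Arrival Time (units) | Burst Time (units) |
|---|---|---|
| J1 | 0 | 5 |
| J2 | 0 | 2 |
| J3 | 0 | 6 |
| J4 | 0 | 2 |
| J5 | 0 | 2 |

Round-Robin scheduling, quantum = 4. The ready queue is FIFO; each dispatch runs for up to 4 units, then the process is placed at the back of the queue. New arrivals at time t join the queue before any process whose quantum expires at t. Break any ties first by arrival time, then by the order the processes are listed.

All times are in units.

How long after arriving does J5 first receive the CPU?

Timeline: | J1 0-4 | J2 4-6 | J3 6-10 | J4 10-12 | J5 12-14 | J1 14-15 | J3 15-17 |
Completion: J1=15  J2=6  J3=17  J4=12  J5=14
Turnaround (C−A): J1=15  J2=6  J3=17  J4=12  J5=14
Response(J5) = first start − arrival = 12 − 0 = 12

12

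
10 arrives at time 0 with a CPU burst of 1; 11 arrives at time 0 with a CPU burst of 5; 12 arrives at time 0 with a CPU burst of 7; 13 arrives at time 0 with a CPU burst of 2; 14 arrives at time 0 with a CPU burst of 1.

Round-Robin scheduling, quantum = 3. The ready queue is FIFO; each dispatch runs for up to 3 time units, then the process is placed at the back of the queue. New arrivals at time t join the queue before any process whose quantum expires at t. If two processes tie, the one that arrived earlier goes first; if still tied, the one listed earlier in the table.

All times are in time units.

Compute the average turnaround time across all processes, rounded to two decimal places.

Timeline: | 10 0-1 | 11 1-4 | 12 4-7 | 13 7-9 | 14 9-10 | 11 10-12 | 12 12-16 |
Completion: 10=1  11=12  12=16  13=9  14=10
Turnaround (C−A): 10=1  11=12  12=16  13=9  14=10
Turnaround times: 10=1, 11=12, 12=16, 13=9, 14=10
Average turnaround = (1+12+16+9+10) / 5 = 48/5 = 9.60

9.60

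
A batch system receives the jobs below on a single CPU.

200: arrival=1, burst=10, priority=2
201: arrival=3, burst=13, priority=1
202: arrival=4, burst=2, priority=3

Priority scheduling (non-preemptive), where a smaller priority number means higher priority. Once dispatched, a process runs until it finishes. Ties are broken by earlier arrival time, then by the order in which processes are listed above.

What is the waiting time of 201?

8

Schedule: | idle 0-1 | 200 1-11 | 201 11-24 | 202 24-26 |
Completion: 200=11  201=24  202=26
Turnaround (C−A): 200=10  201=21  202=22
Waiting(201) = turnaround − burst = 21 − 13 = 8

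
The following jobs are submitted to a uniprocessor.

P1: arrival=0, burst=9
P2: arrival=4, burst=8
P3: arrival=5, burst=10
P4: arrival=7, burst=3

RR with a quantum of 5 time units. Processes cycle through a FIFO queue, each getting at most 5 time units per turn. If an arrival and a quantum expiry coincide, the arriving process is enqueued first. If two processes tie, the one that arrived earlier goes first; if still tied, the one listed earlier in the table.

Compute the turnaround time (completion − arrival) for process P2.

Schedule: | P1 0-5 | P2 5-10 | P3 10-15 | P1 15-19 | P4 19-22 | P2 22-25 | P3 25-30 |
Completion: P1=19  P2=25  P3=30  P4=22
Turnaround (C−A): P1=19  P2=21  P3=25  P4=15
Turnaround(P2) = completion − arrival = 25 − 4 = 21

21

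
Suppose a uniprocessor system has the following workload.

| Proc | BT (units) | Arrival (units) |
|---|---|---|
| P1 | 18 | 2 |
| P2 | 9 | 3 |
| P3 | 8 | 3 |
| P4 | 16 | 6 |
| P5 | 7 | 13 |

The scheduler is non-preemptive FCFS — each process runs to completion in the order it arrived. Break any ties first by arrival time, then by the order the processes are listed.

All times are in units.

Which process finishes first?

P1

Schedule: | idle 0-2 | P1 2-20 | P2 20-29 | P3 29-37 | P4 37-53 | P5 53-60 |
Completion: P1=20  P2=29  P3=37  P4=53  P5=60
Turnaround (C−A): P1=18  P2=26  P3=34  P4=47  P5=47
Finish order: P1 → P2 → P3 → P4 → P5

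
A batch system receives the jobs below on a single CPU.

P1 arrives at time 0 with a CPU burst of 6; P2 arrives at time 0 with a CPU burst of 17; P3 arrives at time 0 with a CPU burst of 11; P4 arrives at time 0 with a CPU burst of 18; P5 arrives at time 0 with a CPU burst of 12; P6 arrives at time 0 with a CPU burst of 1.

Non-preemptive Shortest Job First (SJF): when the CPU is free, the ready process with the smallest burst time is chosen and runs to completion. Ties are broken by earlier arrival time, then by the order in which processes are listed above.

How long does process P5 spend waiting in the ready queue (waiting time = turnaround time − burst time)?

Gantt: | P6 0-1 | P1 1-7 | P3 7-18 | P5 18-30 | P2 30-47 | P4 47-65 |
Completion: P1=7  P2=47  P3=18  P4=65  P5=30  P6=1
Turnaround (C−A): P1=7  P2=47  P3=18  P4=65  P5=30  P6=1
Waiting(P5) = turnaround − burst = 30 − 12 = 18

18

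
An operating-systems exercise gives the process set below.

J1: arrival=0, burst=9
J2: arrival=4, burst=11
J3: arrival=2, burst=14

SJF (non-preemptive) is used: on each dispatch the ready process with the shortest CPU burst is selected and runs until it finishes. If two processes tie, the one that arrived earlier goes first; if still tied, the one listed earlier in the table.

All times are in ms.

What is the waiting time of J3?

Schedule: | J1 0-9 | J2 9-20 | J3 20-34 |
Completion: J1=9  J2=20  J3=34
Waiting(J3) = turnaround − burst = 32 − 14 = 18

18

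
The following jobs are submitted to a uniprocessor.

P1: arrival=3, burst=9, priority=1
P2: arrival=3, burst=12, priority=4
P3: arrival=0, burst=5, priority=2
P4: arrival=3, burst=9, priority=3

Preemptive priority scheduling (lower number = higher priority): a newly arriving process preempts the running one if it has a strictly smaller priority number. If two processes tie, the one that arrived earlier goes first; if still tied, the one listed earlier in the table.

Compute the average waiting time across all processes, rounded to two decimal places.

Schedule: | P3 0-3 | P1 3-12 | P3 12-14 | P4 14-23 | P2 23-35 |
Completion: P1=12  P2=35  P3=14  P4=23
Waiting times: P1=0, P2=20, P3=9, P4=11
Average waiting = (0+20+9+11) / 4 = 40/4 = 10.00

10.00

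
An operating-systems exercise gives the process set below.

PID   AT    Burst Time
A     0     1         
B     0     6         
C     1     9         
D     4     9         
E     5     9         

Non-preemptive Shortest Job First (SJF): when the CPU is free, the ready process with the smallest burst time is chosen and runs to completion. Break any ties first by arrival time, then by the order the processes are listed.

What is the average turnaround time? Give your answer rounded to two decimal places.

Schedule: | A 0-1 | B 1-7 | C 7-16 | D 16-25 | E 25-34 |
Completion: A=1  B=7  C=16  D=25  E=34
Turnaround times: A=1, B=7, C=15, D=21, E=29
Average turnaround = (1+7+15+21+29) / 5 = 73/5 = 14.60

14.60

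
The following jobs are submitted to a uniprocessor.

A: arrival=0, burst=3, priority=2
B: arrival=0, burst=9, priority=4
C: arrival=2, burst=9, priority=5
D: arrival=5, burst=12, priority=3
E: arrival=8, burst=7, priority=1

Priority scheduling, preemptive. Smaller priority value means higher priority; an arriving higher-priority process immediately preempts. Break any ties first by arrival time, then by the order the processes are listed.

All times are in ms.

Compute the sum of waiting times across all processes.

Gantt: | A 0-3 | B 3-5 | D 5-8 | E 8-15 | D 15-24 | B 24-31 | C 31-40 |
Completion: A=3  B=31  C=40  D=24  E=15
Waiting = turnaround − burst: A=0, B=22, C=29, D=7, E=0
Total waiting = 0 + 22 + 29 + 7 + 0 = 58

58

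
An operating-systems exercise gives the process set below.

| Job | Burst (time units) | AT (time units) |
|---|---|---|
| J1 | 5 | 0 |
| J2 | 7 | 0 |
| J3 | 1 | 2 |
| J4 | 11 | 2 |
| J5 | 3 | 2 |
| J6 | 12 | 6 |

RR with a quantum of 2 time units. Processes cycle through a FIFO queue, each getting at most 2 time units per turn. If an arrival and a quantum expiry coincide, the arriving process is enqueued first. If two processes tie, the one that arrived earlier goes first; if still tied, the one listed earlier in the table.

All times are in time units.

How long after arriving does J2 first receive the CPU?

2

Schedule: | J1 0-2 | J2 2-4 | J3 4-5 | J4 5-7 | J5 7-9 | J1 9-11 | J2 11-13 | J6 13-15 | J4 15-17 | J5 17-18 | J1 18-19 | J2 19-21 | J6 21-23 | J4 23-25 | J2 25-26 | J6 26-28 | J4 28-30 | J6 30-32 | J4 32-34 | J6 34-36 | J4 36-37 | J6 37-39 |
Completion: J1=19  J2=26  J3=5  J4=37  J5=18  J6=39
Response(J2) = first start − arrival = 2 − 0 = 2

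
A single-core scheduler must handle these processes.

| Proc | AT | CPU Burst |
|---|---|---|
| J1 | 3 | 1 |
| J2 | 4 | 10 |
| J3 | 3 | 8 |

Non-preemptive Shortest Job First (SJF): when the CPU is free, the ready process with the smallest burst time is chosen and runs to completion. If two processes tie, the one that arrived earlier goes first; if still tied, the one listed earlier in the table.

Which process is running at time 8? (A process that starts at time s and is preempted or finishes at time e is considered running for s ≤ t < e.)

J3

Gantt: | idle 0-3 | J1 3-4 | J3 4-12 | J2 12-22 |
Completion: J1=4  J2=22  J3=12
Turnaround (C−A): J1=1  J2=18  J3=9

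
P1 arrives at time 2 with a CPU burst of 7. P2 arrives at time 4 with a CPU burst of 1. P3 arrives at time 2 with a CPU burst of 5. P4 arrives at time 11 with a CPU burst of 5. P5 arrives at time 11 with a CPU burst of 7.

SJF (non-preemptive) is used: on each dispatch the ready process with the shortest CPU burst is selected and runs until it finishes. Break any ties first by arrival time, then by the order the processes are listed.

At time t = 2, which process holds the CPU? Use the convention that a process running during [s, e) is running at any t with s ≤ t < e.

Schedule: | idle 0-2 | P3 2-7 | P2 7-8 | P1 8-15 | P4 15-20 | P5 20-27 |
Completion: P1=15  P2=8  P3=7  P4=20  P5=27
Turnaround (C−A): P1=13  P2=4  P3=5  P4=9  P5=16

P3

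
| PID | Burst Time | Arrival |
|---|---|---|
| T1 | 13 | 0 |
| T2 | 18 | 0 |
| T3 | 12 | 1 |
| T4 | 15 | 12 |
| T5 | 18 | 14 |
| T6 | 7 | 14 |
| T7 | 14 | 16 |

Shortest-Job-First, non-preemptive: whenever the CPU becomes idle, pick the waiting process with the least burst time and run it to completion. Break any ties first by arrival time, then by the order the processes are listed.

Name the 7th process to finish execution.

Schedule: | T1 0-13 | T3 13-25 | T6 25-32 | T7 32-46 | T4 46-61 | T2 61-79 | T5 79-97 |
Completion: T1=13  T2=79  T3=25  T4=61  T5=97  T6=32  T7=46
Turnaround (C−A): T1=13  T2=79  T3=24  T4=49  T5=83  T6=18  T7=30
Finish order: T1 → T3 → T6 → T7 → T4 → T2 → T5

T5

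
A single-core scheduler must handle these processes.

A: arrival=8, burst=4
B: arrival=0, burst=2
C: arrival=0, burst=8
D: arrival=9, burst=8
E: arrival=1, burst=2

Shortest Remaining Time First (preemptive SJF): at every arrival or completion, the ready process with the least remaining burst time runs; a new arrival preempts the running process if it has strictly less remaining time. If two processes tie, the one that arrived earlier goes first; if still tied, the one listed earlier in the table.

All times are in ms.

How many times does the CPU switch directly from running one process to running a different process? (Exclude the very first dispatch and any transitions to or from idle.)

Schedule: | B 0-2 | E 2-4 | C 4-12 | A 12-16 | D 16-24 |
Completion: A=16  B=2  C=12  D=24  E=4

4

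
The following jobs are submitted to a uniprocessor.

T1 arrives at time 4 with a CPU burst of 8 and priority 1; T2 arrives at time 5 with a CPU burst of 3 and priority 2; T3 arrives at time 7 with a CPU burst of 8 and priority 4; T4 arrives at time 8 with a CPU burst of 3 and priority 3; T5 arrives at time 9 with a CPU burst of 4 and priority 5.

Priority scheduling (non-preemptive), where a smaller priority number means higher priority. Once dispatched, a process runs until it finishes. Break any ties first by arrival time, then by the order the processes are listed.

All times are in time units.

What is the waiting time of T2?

7

Gantt: | idle 0-4 | T1 4-12 | T2 12-15 | T4 15-18 | T3 18-26 | T5 26-30 |
Completion: T1=12  T2=15  T3=26  T4=18  T5=30
Turnaround (C−A): T1=8  T2=10  T3=19  T4=10  T5=21
Waiting(T2) = turnaround − burst = 10 − 3 = 7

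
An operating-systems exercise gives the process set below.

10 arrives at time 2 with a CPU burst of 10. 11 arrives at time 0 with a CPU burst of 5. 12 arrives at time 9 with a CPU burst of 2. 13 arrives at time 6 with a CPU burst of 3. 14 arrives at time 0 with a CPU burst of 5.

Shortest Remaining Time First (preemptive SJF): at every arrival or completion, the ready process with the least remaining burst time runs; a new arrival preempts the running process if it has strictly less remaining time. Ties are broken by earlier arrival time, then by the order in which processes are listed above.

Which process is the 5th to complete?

10

Gantt: | 11 0-5 | 14 5-6 | 13 6-9 | 12 9-11 | 14 11-15 | 10 15-25 |
Completion: 10=25  11=5  12=11  13=9  14=15
Finish order: 11 → 13 → 12 → 14 → 10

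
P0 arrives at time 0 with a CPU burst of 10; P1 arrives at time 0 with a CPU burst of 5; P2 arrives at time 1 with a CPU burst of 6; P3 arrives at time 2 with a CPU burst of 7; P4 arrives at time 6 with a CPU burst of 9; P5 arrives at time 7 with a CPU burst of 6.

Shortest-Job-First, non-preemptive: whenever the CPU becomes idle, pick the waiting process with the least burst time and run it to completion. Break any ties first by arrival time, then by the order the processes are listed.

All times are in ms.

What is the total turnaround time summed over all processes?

117

Schedule: | P1 0-5 | P2 5-11 | P5 11-17 | P3 17-24 | P4 24-33 | P0 33-43 |
Completion: P0=43  P1=5  P2=11  P3=24  P4=33  P5=17
Turnaround (C−A): P0=43  P1=5  P2=10  P3=22  P4=27  P5=10
Turnaround = completion − arrival: P0=43, P1=5, P2=10, P3=22, P4=27, P5=10
Total turnaround = 43 + 5 + 10 + 22 + 27 + 10 = 117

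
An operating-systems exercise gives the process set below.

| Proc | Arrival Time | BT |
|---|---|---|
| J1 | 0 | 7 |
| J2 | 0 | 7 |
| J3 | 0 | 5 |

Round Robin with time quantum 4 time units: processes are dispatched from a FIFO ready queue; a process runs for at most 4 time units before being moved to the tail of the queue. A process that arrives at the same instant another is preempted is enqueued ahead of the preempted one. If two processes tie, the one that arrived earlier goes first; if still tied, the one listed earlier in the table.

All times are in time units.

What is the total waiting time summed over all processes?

33

Gantt: | J1 0-4 | J2 4-8 | J3 8-12 | J1 12-15 | J2 15-18 | J3 18-19 |
Completion: J1=15  J2=18  J3=19
Turnaround (C−A): J1=15  J2=18  J3=19
Waiting = turnaround − burst: J1=8, J2=11, J3=14
Total waiting = 8 + 11 + 14 = 33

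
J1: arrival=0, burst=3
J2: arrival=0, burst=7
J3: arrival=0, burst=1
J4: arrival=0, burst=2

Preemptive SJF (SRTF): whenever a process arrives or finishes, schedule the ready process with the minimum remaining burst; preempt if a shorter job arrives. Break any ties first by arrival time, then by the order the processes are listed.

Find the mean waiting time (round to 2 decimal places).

Timeline: | J3 0-1 | J4 1-3 | J1 3-6 | J2 6-13 |
Completion: J1=6  J2=13  J3=1  J4=3
Turnaround (C−A): J1=6  J2=13  J3=1  J4=3
Waiting times: J1=3, J2=6, J3=0, J4=1
Average waiting = (3+6+0+1) / 4 = 10/4 = 2.50

2.50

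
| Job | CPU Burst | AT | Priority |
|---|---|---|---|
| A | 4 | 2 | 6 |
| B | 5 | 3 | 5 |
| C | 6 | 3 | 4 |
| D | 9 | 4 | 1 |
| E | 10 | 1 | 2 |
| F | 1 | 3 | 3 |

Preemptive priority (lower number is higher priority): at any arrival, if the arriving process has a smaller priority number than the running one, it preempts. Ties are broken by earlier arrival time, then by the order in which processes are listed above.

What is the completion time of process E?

20

Gantt: | idle 0-1 | E 1-4 | D 4-13 | E 13-20 | F 20-21 | C 21-27 | B 27-32 | A 32-36 |
Completion: A=36  B=32  C=27  D=13  E=20  F=21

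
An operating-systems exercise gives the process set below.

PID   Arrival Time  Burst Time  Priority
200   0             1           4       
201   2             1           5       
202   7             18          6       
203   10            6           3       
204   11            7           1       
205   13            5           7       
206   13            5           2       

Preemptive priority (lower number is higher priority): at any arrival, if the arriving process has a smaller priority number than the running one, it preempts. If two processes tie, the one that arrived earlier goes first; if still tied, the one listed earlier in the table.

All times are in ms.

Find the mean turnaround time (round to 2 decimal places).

15.43

Gantt: | 200 0-1 | idle 1-2 | 201 2-3 | idle 3-7 | 202 7-10 | 203 10-11 | 204 11-18 | 206 18-23 | 203 23-28 | 202 28-43 | 205 43-48 |
Completion: 200=1  201=3  202=43  203=28  204=18  205=48  206=23
Turnaround (C−A): 200=1  201=1  202=36  203=18  204=7  205=35  206=10
Turnaround times: 200=1, 201=1, 202=36, 203=18, 204=7, 205=35, 206=10
Average turnaround = (1+1+36+18+7+35+10) / 7 = 108/7 = 15.43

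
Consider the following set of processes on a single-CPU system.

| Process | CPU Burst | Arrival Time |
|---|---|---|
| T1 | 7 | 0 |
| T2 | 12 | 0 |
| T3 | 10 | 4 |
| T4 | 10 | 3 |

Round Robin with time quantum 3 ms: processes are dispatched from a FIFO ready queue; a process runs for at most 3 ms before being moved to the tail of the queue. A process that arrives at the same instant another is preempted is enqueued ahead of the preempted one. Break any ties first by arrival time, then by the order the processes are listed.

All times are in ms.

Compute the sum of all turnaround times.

129

Timeline: | T1 0-3 | T2 3-6 | T4 6-9 | T1 9-12 | T3 12-15 | T2 15-18 | T4 18-21 | T1 21-22 | T3 22-25 | T2 25-28 | T4 28-31 | T3 31-34 | T2 34-37 | T4 37-38 | T3 38-39 |
Completion: T1=22  T2=37  T3=39  T4=38
Turnaround (C−A): T1=22  T2=37  T3=35  T4=35
Turnaround = completion − arrival: T1=22, T2=37, T3=35, T4=35
Total turnaround = 22 + 37 + 35 + 35 = 129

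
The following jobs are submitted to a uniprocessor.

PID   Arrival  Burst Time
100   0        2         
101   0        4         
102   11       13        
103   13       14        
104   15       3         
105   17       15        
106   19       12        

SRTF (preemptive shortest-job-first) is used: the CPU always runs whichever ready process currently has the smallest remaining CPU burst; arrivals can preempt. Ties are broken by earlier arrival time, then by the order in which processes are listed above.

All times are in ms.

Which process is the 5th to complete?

Schedule: | 100 0-2 | 101 2-6 | idle 6-11 | 102 11-15 | 104 15-18 | 102 18-27 | 106 27-39 | 103 39-53 | 105 53-68 |
Completion: 100=2  101=6  102=27  103=53  104=18  105=68  106=39
Turnaround (C−A): 100=2  101=6  102=16  103=40  104=3  105=51  106=20
Finish order: 100 → 101 → 104 → 102 → 106 → 103 → 105

106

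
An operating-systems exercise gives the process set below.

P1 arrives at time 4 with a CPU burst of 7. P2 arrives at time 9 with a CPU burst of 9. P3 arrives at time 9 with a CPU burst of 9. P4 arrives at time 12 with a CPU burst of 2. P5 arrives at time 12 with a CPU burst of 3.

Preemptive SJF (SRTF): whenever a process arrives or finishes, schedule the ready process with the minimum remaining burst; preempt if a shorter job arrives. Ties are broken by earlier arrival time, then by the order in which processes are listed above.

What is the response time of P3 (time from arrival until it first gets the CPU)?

Gantt: | idle 0-4 | P1 4-11 | P2 11-12 | P4 12-14 | P5 14-17 | P2 17-25 | P3 25-34 |
Completion: P1=11  P2=25  P3=34  P4=14  P5=17
Turnaround (C−A): P1=7  P2=16  P3=25  P4=2  P5=5
Response(P3) = first start − arrival = 25 − 9 = 16

16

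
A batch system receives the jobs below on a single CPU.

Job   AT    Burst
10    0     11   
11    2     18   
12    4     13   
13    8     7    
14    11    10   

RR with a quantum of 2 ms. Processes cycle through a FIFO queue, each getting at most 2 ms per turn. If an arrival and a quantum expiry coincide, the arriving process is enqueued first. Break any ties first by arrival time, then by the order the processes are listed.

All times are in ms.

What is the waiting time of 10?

Gantt: | 10 0-2 | 11 2-4 | 10 4-6 | 12 6-8 | 11 8-10 | 10 10-12 | 13 12-14 | 12 14-16 | 11 16-18 | 14 18-20 | 10 20-22 | 13 22-24 | 12 24-26 | 11 26-28 | 14 28-30 | 10 30-32 | 13 32-34 | 12 34-36 | 11 36-38 | 14 38-40 | 10 40-41 | 13 41-42 | 12 42-44 | 11 44-46 | 14 46-48 | 12 48-50 | 11 50-52 | 14 52-54 | 12 54-55 | 11 55-59 |
Completion: 10=41  11=59  12=55  13=42  14=54
Waiting(10) = turnaround − burst = 41 − 11 = 30

30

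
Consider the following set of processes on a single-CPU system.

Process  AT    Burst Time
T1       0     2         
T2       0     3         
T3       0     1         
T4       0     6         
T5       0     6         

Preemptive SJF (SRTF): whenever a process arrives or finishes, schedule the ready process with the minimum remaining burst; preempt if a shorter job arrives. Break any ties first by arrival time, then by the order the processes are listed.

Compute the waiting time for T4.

Timeline: | T3 0-1 | T1 1-3 | T2 3-6 | T4 6-12 | T5 12-18 |
Completion: T1=3  T2=6  T3=1  T4=12  T5=18
Turnaround (C−A): T1=3  T2=6  T3=1  T4=12  T5=18
Waiting(T4) = turnaround − burst = 12 − 6 = 6

6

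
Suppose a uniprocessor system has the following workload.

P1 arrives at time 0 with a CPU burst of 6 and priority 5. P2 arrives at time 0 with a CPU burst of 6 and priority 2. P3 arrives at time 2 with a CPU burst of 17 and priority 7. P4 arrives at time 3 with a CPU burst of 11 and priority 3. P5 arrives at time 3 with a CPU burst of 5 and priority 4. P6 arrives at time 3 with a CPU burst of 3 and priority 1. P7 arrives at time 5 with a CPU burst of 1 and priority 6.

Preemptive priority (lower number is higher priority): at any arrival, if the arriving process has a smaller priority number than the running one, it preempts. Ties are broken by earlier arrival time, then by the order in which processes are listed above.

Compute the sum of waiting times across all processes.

107

Schedule: | P2 0-3 | P6 3-6 | P2 6-9 | P4 9-20 | P5 20-25 | P1 25-31 | P7 31-32 | P3 32-49 |
Completion: P1=31  P2=9  P3=49  P4=20  P5=25  P6=6  P7=32
Turnaround (C−A): P1=31  P2=9  P3=47  P4=17  P5=22  P6=3  P7=27
Waiting = turnaround − burst: P1=25, P2=3, P3=30, P4=6, P5=17, P6=0, P7=26
Total waiting = 25 + 3 + 30 + 6 + 17 + 0 + 26 = 107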